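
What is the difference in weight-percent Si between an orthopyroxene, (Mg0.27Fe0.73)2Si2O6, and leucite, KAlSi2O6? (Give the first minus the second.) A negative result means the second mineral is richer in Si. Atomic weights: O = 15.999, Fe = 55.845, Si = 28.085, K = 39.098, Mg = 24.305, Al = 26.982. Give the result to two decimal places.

Si in (Mg0.27Fe0.73)2Si2O6: molar mass 246.822 g/mol; 2×28.085 = 56.170 g → 22.76 wt%.
Si in KAlSi2O6: molar mass 218.244 g/mol; 2×28.085 = 56.170 g → 25.74 wt%.
Difference = 22.76 − 25.74 = -2.98 percentage points.

-2.98 percentage points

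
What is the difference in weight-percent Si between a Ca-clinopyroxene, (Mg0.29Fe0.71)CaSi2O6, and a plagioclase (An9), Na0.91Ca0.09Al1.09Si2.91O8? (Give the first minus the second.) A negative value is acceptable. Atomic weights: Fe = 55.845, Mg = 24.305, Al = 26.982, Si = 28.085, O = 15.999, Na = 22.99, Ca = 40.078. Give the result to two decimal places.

-7.49 percentage points

M((Mg0.29Fe0.71)CaSi2O6) = 238.940 g/mol, so wt% Si = 56.170/238.940 × 100 = 23.51%.
M(Na0.91Ca0.09Al1.09Si2.91O8) = 263.658 g/mol, so wt% Si = 81.727/263.658 × 100 = 31.00%.
23.51 − 31.00 = -7.49 pp.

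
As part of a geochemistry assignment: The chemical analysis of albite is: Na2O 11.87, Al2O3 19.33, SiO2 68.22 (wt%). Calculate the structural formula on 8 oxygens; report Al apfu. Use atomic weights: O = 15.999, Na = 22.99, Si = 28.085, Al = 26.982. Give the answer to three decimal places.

1.001 Al apfu

Na2O (M=61.979): mol = 0.19152; Na = 0.38304, O = 0.19152.
Al2O3 (M=101.961): mol = 0.18958; Al = 0.37916, O = 0.56874.
SiO2 (M=60.083): mol = 1.13543; Si = 1.13543, O = 2.27086.
ΣO = 3.03112; factor = 8/ΣO = 2.63929.
Al apfu = 0.37916 × 2.63929 = 1.001.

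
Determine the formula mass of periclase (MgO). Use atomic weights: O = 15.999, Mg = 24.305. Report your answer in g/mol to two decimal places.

Mg: 1 × 24.305 = 24.3050
O: 1 × 15.999 = 15.9990
Summing the contributions gives the formula mass.

40.30 g/mol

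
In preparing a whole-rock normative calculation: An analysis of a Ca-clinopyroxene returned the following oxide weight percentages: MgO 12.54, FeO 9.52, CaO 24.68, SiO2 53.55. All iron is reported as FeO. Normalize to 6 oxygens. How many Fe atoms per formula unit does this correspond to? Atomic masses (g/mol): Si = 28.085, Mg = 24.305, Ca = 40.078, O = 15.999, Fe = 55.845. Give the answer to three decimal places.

MgO: 12.54/40.304 = 0.31114 mol → 0.31114 mol Mg, 0.31114 mol O.
FeO: 9.52/71.844 = 0.13251 mol → 0.13251 mol Fe, 0.13251 mol O.
CaO: 24.68/56.077 = 0.44011 mol → 0.44011 mol Ca, 0.44011 mol O.
SiO2: 53.55/60.083 = 0.89127 mol → 0.89127 mol Si, 1.78254 mol O.
Total oxygen = 2.66630 mol. Normalization factor = 6/2.66630 = 2.25031.
Fe per 6 O = 0.13251 × 2.25031 = 0.298.

0.298 Fe apfu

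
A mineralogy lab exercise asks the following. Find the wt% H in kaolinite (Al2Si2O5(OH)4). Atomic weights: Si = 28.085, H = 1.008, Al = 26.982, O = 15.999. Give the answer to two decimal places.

M(Al2Si2O5(OH)4) = 258.157 g/mol.
H contributes 4 × 1.008 = 4.032 g per mole.
4.032/258.157 = 0.0156 → 1.56%.

1.56 mass %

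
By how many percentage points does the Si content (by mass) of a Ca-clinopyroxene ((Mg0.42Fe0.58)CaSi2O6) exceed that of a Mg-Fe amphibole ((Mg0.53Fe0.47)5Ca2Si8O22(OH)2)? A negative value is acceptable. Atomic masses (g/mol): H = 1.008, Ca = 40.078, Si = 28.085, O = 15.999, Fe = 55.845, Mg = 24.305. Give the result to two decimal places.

Si in (Mg0.42Fe0.58)CaSi2O6: molar mass 234.840 g/mol; 2×28.085 = 56.170 g → 23.92 wt%.
Si in (Mg0.53Fe0.47)5Ca2Si8O22(OH)2: molar mass 886.472 g/mol; 8×28.085 = 224.680 g → 25.35 wt%.
Difference = 23.92 − 25.35 = -1.43 percentage points.

-1.43 percentage points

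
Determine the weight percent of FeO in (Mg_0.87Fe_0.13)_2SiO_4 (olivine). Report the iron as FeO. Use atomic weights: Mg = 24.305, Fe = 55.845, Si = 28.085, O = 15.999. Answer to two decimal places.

M((Mg_0.87Fe_0.13)_2SiO_4) = 148.891 g/mol; M(FeO) = 71.844 g/mol.
Moles FeO per formula unit = 0.26 Fe ÷ 1 = 0.2600.
FeO fraction = (0.2600 × 71.844) / 148.891 = 18.679/148.891 = 0.1255.

12.55 wt%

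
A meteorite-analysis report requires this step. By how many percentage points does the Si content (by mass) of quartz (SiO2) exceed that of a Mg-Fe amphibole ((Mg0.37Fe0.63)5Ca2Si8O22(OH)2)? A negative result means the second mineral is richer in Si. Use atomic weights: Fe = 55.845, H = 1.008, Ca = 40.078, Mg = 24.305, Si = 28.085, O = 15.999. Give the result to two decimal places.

22.10 percentage points

First mineral: 28.085 g Si in 60.083 g formula = 46.74 wt% Si.
Second mineral: 224.680 g Si in 911.704 g formula = 24.64 wt% Si.
46.74% − 24.64% gives a difference of 22.10 percentage points.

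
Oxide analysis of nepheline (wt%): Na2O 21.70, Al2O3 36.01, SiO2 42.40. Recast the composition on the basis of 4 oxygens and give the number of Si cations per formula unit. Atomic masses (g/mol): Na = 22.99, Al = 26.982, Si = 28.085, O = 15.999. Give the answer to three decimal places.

1.001 Si apfu

Na2O (M=61.979): mol = 0.35012; Na = 0.70024, O = 0.35012.
Al2O3 (M=101.961): mol = 0.35317; Al = 0.70634, O = 1.05951.
SiO2 (M=60.083): mol = 0.70569; Si = 0.70569, O = 1.41138.
ΣO = 2.82101; factor = 4/ΣO = 1.41793.
Si apfu = 0.70569 × 1.41793 = 1.001.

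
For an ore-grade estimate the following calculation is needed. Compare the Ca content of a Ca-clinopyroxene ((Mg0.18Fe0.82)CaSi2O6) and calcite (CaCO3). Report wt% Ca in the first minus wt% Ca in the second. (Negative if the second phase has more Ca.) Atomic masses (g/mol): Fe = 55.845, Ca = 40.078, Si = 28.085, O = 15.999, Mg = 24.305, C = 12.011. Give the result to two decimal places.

-23.51 percentage points

First mineral: 40.078 g Ca in 242.410 g formula = 16.53 wt% Ca.
Second mineral: 40.078 g Ca in 100.086 g formula = 40.04 wt% Ca.
16.53% − 40.04% gives a difference of -23.51 percentage points.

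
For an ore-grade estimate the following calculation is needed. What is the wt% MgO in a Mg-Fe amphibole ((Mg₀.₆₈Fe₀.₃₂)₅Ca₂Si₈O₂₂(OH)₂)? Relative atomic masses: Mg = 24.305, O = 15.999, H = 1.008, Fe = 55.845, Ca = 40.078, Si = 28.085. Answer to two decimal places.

15.88 wt%

Molar mass of (Mg₀.₆₈Fe₀.₃₂)₅Ca₂Si₈O₂₂(OH)₂ = 3.40*24.305 + 1.60*55.845 + 2*40.078 + 8*28.085 + 24*15.999 + 2*1.008 = 862.817 g/mol.
Each formula unit contains 3.40 Mg, equivalent to 3.40/1 = 3.4000 mol MgO.
M(MgO) = 1×24.305 + 1×15.999 = 40.304 g/mol.
Mass of MgO per formula unit = 3.4000 × 40.304 = 137.034 g.
MgO wt% = 137.034 / 862.817 × 100 = 15.88%.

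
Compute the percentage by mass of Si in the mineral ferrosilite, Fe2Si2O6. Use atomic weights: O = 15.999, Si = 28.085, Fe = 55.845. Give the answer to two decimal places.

21.29 mass %

M(Fe2Si2O6) = 263.854 g/mol.
Si contributes 2 × 28.085 = 56.170 g per mole.
56.170/263.854 = 0.2129 → 21.29%.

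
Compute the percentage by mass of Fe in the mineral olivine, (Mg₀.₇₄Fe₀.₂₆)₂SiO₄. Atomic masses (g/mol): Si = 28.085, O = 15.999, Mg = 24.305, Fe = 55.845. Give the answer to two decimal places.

18.49 weight percent

M((Mg₀.₇₄Fe₀.₂₆)₂SiO₄) = 157.092 g/mol.
Fe contributes 0.52 × 55.845 = 29.039 g per mole.
29.039/157.092 = 0.1849 → 18.49%.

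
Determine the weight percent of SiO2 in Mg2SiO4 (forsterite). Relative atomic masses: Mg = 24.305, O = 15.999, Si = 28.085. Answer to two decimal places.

Formula mass = 140.691 g/mol.
1 Si → 1.0000 mol SiO2 per formula unit; M(SiO2) = 60.083, so SiO2 mass = 60.083 g.
60.083/140.691 × 100 = 42.71 wt%.

42.71 wt%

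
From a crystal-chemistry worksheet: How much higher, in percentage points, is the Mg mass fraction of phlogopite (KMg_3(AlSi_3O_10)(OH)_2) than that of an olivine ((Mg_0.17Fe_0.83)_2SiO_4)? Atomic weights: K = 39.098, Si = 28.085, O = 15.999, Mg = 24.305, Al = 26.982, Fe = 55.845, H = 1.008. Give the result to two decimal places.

13.19 percentage points

First mineral: 72.915 g Mg in 417.254 g formula = 17.47 wt% Mg.
Second mineral: 8.264 g Mg in 193.047 g formula = 4.28 wt% Mg.
17.47% − 4.28% gives a difference of 13.19 percentage points.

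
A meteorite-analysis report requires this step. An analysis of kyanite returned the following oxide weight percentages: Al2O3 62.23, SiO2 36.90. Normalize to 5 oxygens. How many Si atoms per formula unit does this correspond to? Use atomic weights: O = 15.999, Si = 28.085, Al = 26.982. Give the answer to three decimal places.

Al2O3 (M=101.961): mol = 0.61033; Al = 1.22066, O = 1.83099.
SiO2 (M=60.083): mol = 0.61415; Si = 0.61415, O = 1.22830.
ΣO = 3.05929; factor = 5/ΣO = 1.63437.
Si apfu = 0.61415 × 1.63437 = 1.004.

1.004 Si apfu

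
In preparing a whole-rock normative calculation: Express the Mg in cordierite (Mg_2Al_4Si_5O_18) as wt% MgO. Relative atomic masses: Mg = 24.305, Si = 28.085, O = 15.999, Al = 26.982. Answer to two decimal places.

13.78 wt%

Molar mass of Mg_2Al_4Si_5O_18 = 2*24.305 + 4*26.982 + 5*28.085 + 18*15.999 = 584.945 g/mol.
Each formula unit contains 2 Mg, equivalent to 2/1 = 2.0000 mol MgO.
M(MgO) = 1×24.305 + 1×15.999 = 40.304 g/mol.
Mass of MgO per formula unit = 2.0000 × 40.304 = 80.608 g.
MgO wt% = 80.608 / 584.945 × 100 = 13.78%.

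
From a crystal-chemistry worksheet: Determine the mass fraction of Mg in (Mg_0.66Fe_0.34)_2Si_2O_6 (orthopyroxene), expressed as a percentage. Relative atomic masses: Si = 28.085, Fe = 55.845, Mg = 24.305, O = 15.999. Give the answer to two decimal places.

Molar mass of (Mg_0.66Fe_0.34)_2Si_2O_6: 1.32·24.305 + 0.68·55.845 + 2·28.085 + 6·15.999 = 222.221 g/mol.
Mass of Mg per formula unit: 1.32 × 24.305 = 32.083 g.
Weight fraction Mg = 32.083 / 222.221 = 0.1444.

14.44 mass %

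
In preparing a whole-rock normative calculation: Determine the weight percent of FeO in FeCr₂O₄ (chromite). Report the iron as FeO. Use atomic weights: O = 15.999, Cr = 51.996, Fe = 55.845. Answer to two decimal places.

Molar mass of FeCr₂O₄ = 1·55.845 + 2·51.996 + 4·15.999 = 223.833 g/mol.
Each formula unit contains 1 Fe, equivalent to 1/1 = 1.0000 mol FeO.
M(FeO) = 1×55.845 + 1×15.999 = 71.844 g/mol.
Mass of FeO per formula unit = 1.0000 × 71.844 = 71.844 g.
FeO wt% = 71.844 / 223.833 × 100 = 32.10%.

32.10 wt%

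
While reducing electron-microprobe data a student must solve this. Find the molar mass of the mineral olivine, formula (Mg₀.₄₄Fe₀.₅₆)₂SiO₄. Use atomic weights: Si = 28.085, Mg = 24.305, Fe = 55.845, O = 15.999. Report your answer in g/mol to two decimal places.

176.02 g/mol

M = 0.88*24.305 + 1.12*55.845 + 1*28.085 + 4*15.999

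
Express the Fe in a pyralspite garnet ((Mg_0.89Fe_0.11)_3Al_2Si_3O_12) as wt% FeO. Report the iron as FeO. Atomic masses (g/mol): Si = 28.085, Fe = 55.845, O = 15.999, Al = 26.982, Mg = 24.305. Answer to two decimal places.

5.73 wt%

M((Mg_0.89Fe_0.11)_3Al_2Si_3O_12) = 413.530 g/mol; M(FeO) = 71.844 g/mol.
Moles FeO per formula unit = 0.33 Fe ÷ 1 = 0.3300.
FeO fraction = (0.3300 × 71.844) / 413.530 = 23.709/413.530 = 0.0573.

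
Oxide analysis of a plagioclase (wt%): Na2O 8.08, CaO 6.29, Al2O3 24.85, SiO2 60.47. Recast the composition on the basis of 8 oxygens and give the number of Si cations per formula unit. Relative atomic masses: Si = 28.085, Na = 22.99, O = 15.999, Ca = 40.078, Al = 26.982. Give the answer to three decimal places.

2.696 Si apfu

Na2O: 8.08/61.979 = 0.13037 mol → 0.26074 mol Na, 0.13037 mol O.
CaO: 6.29/56.077 = 0.11217 mol → 0.11217 mol Ca, 0.11217 mol O.
Al2O3: 24.85/101.961 = 0.24372 mol → 0.48744 mol Al, 0.73116 mol O.
SiO2: 60.47/60.083 = 1.00644 mol → 1.00644 mol Si, 2.01288 mol O.
Total oxygen = 2.98658 mol. Normalization factor = 8/2.98658 = 2.67865.
Si per 8 O = 1.00644 × 2.67865 = 2.696.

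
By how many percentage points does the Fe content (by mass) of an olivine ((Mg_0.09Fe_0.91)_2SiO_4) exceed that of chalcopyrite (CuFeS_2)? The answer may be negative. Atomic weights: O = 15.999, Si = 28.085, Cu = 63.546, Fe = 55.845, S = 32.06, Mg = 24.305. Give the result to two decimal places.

M((Mg_0.09Fe_0.91)_2SiO_4) = 198.094 g/mol, so wt% Fe = 101.638/198.094 × 100 = 51.31%.
M(CuFeS_2) = 183.511 g/mol, so wt% Fe = 55.845/183.511 × 100 = 30.43%.
51.31 − 30.43 = 20.88 pp.

20.88 percentage points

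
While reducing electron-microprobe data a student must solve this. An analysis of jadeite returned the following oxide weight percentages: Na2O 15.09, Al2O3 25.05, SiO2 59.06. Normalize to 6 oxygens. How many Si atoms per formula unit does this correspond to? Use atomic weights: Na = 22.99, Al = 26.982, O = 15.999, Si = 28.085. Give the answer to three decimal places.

2.002 Si apfu

Na2O (M=61.979): mol = 0.24347; Na = 0.48694, O = 0.24347.
Al2O3 (M=101.961): mol = 0.24568; Al = 0.49136, O = 0.73704.
SiO2 (M=60.083): mol = 0.98297; Si = 0.98297, O = 1.96594.
ΣO = 2.94645; factor = 6/ΣO = 2.03635.
Si apfu = 0.98297 × 2.03635 = 2.002.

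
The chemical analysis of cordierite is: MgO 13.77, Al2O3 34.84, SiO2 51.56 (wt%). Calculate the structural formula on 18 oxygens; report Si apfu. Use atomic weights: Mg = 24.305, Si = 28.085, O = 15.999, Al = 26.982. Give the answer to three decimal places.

13.77 wt% MgO ÷ 40.304 g/mol = 0.34165 mol, giving 0.34165 Mg and 0.34165 O.
34.84 wt% Al2O3 ÷ 101.961 g/mol = 0.34170 mol, giving 0.68340 Al and 1.02510 O.
51.56 wt% SiO2 ÷ 60.083 g/mol = 0.85815 mol, giving 0.85815 Si and 1.71630 O.
Oxygen sums to 3.08305; scaling by 18/3.08305 = 5.83837 puts the formula on 18 O.
Si: 0.85815 × 5.83837 = 5.010 atoms per formula unit.

5.010 Si apfu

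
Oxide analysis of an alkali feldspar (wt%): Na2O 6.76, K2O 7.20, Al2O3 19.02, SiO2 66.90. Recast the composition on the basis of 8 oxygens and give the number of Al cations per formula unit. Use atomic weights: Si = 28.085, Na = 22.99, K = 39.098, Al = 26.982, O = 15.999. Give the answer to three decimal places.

Na2O (M=61.979): mol = 0.10907; Na = 0.21814, O = 0.10907.
K2O (M=94.195): mol = 0.07644; K = 0.15288, O = 0.07644.
Al2O3 (M=101.961): mol = 0.18654; Al = 0.37308, O = 0.55962.
SiO2 (M=60.083): mol = 1.11346; Si = 1.11346, O = 2.22692.
ΣO = 2.97205; factor = 8/ΣO = 2.69174.
Al apfu = 0.37308 × 2.69174 = 1.004.

1.004 Al apfu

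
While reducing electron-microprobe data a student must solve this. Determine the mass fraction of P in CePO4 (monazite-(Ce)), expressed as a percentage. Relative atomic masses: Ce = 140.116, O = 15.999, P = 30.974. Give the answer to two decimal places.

Formula mass = 1×140.116 + 1×30.974 + 4×15.999 = 235.086 g/mol, of which 30.974 g is P.
So P makes up 30.974/235.086 = 0.1318 of the mass, i.e. 13.18%.

13.18 mass %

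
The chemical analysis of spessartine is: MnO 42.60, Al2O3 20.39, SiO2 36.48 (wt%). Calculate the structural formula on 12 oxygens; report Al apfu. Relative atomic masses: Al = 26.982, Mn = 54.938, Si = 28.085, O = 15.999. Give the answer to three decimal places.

1.988 Al apfu

MnO (M=70.937): mol = 0.60053; Mn = 0.60053, O = 0.60053.
Al2O3 (M=101.961): mol = 0.19998; Al = 0.39996, O = 0.59994.
SiO2 (M=60.083): mol = 0.60716; Si = 0.60716, O = 1.21432.
ΣO = 2.41479; factor = 12/ΣO = 4.96938.
Al apfu = 0.39996 × 4.96938 = 1.988.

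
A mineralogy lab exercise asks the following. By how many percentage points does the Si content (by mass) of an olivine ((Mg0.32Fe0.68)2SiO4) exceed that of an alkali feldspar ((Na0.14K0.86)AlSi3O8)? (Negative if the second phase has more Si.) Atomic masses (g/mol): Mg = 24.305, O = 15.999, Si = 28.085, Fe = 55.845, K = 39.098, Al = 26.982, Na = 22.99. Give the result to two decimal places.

-15.22 percentage points

Si in (Mg0.32Fe0.68)2SiO4: molar mass 183.585 g/mol; 1×28.085 = 28.085 g → 15.30 wt%.
Si in (Na0.14K0.86)AlSi3O8: molar mass 276.072 g/mol; 3×28.085 = 84.255 g → 30.52 wt%.
Difference = 15.30 − 30.52 = -15.22 percentage points.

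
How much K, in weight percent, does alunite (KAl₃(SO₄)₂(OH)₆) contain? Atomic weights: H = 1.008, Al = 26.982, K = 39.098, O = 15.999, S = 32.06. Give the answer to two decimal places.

Molar mass of KAl₃(SO₄)₂(OH)₆: 1·39.098 + 3·26.982 + 2·32.06 + 14·15.999 + 6·1.008 = 414.198 g/mol.
Mass of K per formula unit: 1 × 39.098 = 39.098 g.
Weight fraction K = 39.098 / 414.198 = 0.0944.

9.44 weight percent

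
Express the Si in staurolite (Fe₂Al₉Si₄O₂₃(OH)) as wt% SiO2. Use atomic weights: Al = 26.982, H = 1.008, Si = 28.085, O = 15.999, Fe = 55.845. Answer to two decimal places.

28.21 wt%

Formula mass = 851.852 g/mol.
4 Si → 4.0000 mol SiO2 per formula unit; M(SiO2) = 60.083, so SiO2 mass = 240.332 g.
240.332/851.852 × 100 = 28.21 wt%.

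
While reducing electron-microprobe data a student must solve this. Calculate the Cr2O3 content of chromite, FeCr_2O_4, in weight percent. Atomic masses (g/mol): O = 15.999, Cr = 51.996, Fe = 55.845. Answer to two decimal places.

Formula mass = 223.833 g/mol.
2 Cr → 1.0000 mol Cr2O3 per formula unit; M(Cr2O3) = 151.989, so Cr2O3 mass = 151.989 g.
151.989/223.833 × 100 = 67.90 wt%.

67.90 wt%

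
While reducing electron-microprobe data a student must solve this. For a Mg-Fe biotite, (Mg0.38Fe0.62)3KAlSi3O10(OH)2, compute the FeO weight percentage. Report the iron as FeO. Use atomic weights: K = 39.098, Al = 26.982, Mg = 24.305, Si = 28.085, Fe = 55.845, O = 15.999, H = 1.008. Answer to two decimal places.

Molar mass of (Mg0.38Fe0.62)3KAlSi3O10(OH)2 = 1.14*24.305 + 1.86*55.845 + 1*39.098 + 1*26.982 + 3*28.085 + 12*15.999 + 2*1.008 = 475.918 g/mol.
Each formula unit contains 1.86 Fe, equivalent to 1.86/1 = 1.8600 mol FeO.
M(FeO) = 1×55.845 + 1×15.999 = 71.844 g/mol.
Mass of FeO per formula unit = 1.8600 × 71.844 = 133.630 g.
FeO wt% = 133.630 / 475.918 × 100 = 28.08%.

28.08 wt%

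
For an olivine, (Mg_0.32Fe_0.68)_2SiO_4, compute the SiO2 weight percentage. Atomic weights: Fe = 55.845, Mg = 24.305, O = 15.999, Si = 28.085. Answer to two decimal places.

Molar mass of (Mg_0.32Fe_0.68)_2SiO_4 = 0.64*24.305 + 1.36*55.845 + 1*28.085 + 4*15.999 = 183.585 g/mol.
Each formula unit contains 1 Si, equivalent to 1/1 = 1.0000 mol SiO2.
M(SiO2) = 1×28.085 + 2×15.999 = 60.083 g/mol.
Mass of SiO2 per formula unit = 1.0000 × 60.083 = 60.083 g.
SiO2 wt% = 60.083 / 183.585 × 100 = 32.73%.

32.73 wt%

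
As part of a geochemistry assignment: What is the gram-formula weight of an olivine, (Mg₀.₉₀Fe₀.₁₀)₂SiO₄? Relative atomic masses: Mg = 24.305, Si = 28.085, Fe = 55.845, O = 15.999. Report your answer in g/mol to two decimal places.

147.00 g/mol

Mg: 1.80 × 24.305 = 43.7490
Fe: 0.20 × 55.845 = 11.1690
Si: 1 × 28.085 = 28.0850
O: 4 × 15.999 = 63.9960
Summing the contributions gives the formula mass.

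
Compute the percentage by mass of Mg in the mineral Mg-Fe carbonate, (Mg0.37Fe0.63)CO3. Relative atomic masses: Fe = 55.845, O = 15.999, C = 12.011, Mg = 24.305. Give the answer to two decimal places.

Formula mass = 0.37×24.305 + 0.63×55.845 + 1×12.011 + 3×15.999 = 104.183 g/mol, of which 8.993 g is Mg.
So Mg makes up 8.993/104.183 = 0.0863 of the mass, i.e. 8.63%.

8.63 weight percent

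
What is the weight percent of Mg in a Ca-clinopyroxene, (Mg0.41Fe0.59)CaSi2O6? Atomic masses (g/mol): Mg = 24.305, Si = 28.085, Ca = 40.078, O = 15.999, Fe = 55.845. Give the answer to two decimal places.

4.24 mass %

Formula mass = 0.41·24.305 + 0.59·55.845 + 1·40.078 + 2·28.085 + 6·15.999 = 235.156 g/mol, of which 9.965 g is Mg.
So Mg makes up 9.965/235.156 = 0.0424 of the mass, i.e. 4.24%.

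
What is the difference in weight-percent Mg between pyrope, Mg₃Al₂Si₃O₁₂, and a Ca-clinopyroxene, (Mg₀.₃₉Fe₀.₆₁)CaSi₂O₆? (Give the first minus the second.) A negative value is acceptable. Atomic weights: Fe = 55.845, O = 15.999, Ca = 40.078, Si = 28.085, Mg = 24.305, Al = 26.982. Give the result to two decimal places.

14.07 percentage points

Mg in Mg₃Al₂Si₃O₁₂: molar mass 403.122 g/mol; 3×24.305 = 72.915 g → 18.09 wt%.
Mg in (Mg₀.₃₉Fe₀.₆₁)CaSi₂O₆: molar mass 235.786 g/mol; 0.39×24.305 = 9.479 g → 4.02 wt%.
Difference = 18.09 − 4.02 = 14.07 percentage points.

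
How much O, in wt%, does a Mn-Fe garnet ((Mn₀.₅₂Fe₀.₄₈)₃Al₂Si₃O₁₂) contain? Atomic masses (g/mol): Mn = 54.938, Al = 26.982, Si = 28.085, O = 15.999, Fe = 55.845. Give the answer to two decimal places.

38.68 wt%

Formula mass = 1.56·54.938 + 1.44·55.845 + 2·26.982 + 3·28.085 + 12·15.999 = 496.327 g/mol, of which 191.988 g is O.
So O makes up 191.988/496.327 = 0.3868 of the mass, i.e. 38.68%.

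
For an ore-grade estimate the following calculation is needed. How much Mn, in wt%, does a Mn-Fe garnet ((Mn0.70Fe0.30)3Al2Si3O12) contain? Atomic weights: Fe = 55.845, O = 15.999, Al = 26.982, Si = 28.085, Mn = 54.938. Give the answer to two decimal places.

M((Mn0.70Fe0.30)3Al2Si3O12) = 495.837 g/mol.
Mn contributes 2.10 × 54.938 = 115.370 g per mole.
115.370/495.837 = 0.2327 → 23.27%.

23.27 wt%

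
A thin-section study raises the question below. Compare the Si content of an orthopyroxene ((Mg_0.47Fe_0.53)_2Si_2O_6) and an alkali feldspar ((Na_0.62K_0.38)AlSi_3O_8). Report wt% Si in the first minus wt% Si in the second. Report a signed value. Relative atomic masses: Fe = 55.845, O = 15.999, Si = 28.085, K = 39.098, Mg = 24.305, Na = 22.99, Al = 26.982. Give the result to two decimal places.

-7.42 percentage points

Si in (Mg_0.47Fe_0.53)_2Si_2O_6: molar mass 234.206 g/mol; 2×28.085 = 56.170 g → 23.98 wt%.
Si in (Na_0.62K_0.38)AlSi_3O_8: molar mass 268.340 g/mol; 3×28.085 = 84.255 g → 31.40 wt%.
Difference = 23.98 − 31.40 = -7.42 percentage points.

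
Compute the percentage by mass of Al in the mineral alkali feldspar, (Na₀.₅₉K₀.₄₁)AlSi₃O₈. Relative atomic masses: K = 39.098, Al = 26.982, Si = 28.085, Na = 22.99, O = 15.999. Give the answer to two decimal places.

Formula mass = 0.59×22.99 + 0.41×39.098 + 1×26.982 + 3×28.085 + 8×15.999 = 268.823 g/mol, of which 26.982 g is Al.
So Al makes up 26.982/268.823 = 0.1004 of the mass, i.e. 10.04%.

10.04 weight percent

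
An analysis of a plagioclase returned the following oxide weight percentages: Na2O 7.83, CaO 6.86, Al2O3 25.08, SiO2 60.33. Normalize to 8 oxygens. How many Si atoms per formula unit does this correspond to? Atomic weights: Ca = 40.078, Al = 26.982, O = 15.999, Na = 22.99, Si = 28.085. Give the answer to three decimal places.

2.682 Si apfu

Na2O: 7.83/61.979 = 0.12633 mol → 0.25266 mol Na, 0.12633 mol O.
CaO: 6.86/56.077 = 0.12233 mol → 0.12233 mol Ca, 0.12233 mol O.
Al2O3: 25.08/101.961 = 0.24598 mol → 0.49196 mol Al, 0.73794 mol O.
SiO2: 60.33/60.083 = 1.00411 mol → 1.00411 mol Si, 2.00822 mol O.
Total oxygen = 2.99482 mol. Normalization factor = 8/2.99482 = 2.67128.
Si per 8 O = 1.00411 × 2.67128 = 2.682.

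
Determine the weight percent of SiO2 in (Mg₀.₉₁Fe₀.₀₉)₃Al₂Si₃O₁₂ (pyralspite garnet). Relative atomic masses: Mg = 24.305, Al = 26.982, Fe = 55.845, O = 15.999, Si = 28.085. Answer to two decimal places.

Molar mass of (Mg₀.₉₁Fe₀.₀₉)₃Al₂Si₃O₁₂ = 2.73*24.305 + 0.27*55.845 + 2*26.982 + 3*28.085 + 12*15.999 = 411.638 g/mol.
Each formula unit contains 3 Si, equivalent to 3/1 = 3.0000 mol SiO2.
M(SiO2) = 1×28.085 + 2×15.999 = 60.083 g/mol.
Mass of SiO2 per formula unit = 3.0000 × 60.083 = 180.249 g.
SiO2 wt% = 180.249 / 411.638 × 100 = 43.79%.

43.79 wt%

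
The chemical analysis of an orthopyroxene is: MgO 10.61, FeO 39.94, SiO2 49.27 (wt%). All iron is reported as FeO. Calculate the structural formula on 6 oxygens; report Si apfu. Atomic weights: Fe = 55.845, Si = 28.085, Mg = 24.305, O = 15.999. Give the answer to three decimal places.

2.001 Si apfu

MgO (M=40.304): mol = 0.26325; Mg = 0.26325, O = 0.26325.
FeO (M=71.844): mol = 0.55593; Fe = 0.55593, O = 0.55593.
SiO2 (M=60.083): mol = 0.82003; Si = 0.82003, O = 1.64006.
ΣO = 2.45924; factor = 6/ΣO = 2.43978.
Si apfu = 0.82003 × 2.43978 = 2.001.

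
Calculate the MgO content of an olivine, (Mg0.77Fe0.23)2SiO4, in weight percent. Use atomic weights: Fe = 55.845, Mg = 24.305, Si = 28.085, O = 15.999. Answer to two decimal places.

M((Mg0.77Fe0.23)2SiO4) = 155.199 g/mol; M(MgO) = 40.304 g/mol.
Moles MgO per formula unit = 1.54 Mg ÷ 1 = 1.5400.
MgO fraction = (1.5400 × 40.304) / 155.199 = 62.068/155.199 = 0.3999.

39.99 wt%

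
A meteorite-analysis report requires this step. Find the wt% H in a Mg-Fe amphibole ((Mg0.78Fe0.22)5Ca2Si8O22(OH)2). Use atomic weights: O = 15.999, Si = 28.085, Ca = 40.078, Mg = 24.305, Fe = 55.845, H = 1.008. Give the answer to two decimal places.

Formula mass = 3.90*24.305 + 1.10*55.845 + 2*40.078 + 8*28.085 + 24*15.999 + 2*1.008 = 847.047 g/mol, of which 2.016 g is H.
So H makes up 2.016/847.047 = 0.0024 of the mass, i.e. 0.24%.

0.24 wt%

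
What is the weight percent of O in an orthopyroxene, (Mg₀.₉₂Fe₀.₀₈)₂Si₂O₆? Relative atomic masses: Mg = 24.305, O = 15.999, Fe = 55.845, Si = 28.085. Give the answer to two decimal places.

46.64 weight percent

Formula mass = 1.84×24.305 + 0.16×55.845 + 2×28.085 + 6×15.999 = 205.820 g/mol, of which 95.994 g is O.
So O makes up 95.994/205.820 = 0.4664 of the mass, i.e. 46.64%.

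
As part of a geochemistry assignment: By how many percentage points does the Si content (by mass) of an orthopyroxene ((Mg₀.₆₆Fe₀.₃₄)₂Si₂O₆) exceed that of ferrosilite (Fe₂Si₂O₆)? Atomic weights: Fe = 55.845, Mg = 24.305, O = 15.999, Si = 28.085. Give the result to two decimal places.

M((Mg₀.₆₆Fe₀.₃₄)₂Si₂O₆) = 222.221 g/mol, so wt% Si = 56.170/222.221 × 100 = 25.28%.
M(Fe₂Si₂O₆) = 263.854 g/mol, so wt% Si = 56.170/263.854 × 100 = 21.29%.
25.28 − 21.29 = 3.99 pp.

3.99 percentage points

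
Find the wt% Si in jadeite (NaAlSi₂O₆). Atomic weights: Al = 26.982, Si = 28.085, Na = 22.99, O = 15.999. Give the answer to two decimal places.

27.79 wt%

Molar mass of NaAlSi₂O₆: 1·22.99 + 1·26.982 + 2·28.085 + 6·15.999 = 202.136 g/mol.
Mass of Si per formula unit: 2 × 28.085 = 56.170 g.
Weight fraction Si = 56.170 / 202.136 = 0.2779.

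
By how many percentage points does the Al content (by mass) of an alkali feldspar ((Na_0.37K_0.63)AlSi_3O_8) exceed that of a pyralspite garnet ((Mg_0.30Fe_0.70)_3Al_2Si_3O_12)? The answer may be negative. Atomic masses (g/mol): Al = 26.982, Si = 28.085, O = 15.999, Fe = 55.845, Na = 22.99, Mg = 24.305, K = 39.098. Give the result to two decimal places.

Al in (Na_0.37K_0.63)AlSi_3O_8: molar mass 272.367 g/mol; 1×26.982 = 26.982 g → 9.91 wt%.
Al in (Mg_0.30Fe_0.70)_3Al_2Si_3O_12: molar mass 469.356 g/mol; 2×26.982 = 53.964 g → 11.50 wt%.
Difference = 9.91 − 11.50 = -1.59 percentage points.

-1.59 percentage points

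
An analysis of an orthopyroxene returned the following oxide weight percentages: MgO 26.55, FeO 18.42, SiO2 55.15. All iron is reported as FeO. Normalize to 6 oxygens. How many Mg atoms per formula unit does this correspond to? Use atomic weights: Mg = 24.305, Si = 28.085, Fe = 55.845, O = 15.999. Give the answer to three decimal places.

1.437 Mg apfu

MgO: 26.55/40.304 = 0.65874 mol → 0.65874 mol Mg, 0.65874 mol O.
FeO: 18.42/71.844 = 0.25639 mol → 0.25639 mol Fe, 0.25639 mol O.
SiO2: 55.15/60.083 = 0.91790 mol → 0.91790 mol Si, 1.83580 mol O.
Total oxygen = 2.75093 mol. Normalization factor = 6/2.75093 = 2.18108.
Mg per 6 O = 0.65874 × 2.18108 = 1.437.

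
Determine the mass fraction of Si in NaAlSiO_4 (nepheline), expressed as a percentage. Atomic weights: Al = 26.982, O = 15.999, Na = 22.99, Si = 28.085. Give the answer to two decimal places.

Molar mass of NaAlSiO_4: 1*22.99 + 1*26.982 + 1*28.085 + 4*15.999 = 142.053 g/mol.
Mass of Si per formula unit: 1 × 28.085 = 28.085 g.
Weight fraction Si = 28.085 / 142.053 = 0.1977.

19.77 weight percent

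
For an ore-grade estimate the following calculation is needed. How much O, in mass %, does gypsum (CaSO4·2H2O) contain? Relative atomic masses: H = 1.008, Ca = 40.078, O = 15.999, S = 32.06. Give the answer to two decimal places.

Formula mass = 1·40.078 + 1·32.06 + 6·15.999 + 4·1.008 = 172.164 g/mol, of which 95.994 g is O.
So O makes up 95.994/172.164 = 0.5576 of the mass, i.e. 55.76%.

55.76 mass %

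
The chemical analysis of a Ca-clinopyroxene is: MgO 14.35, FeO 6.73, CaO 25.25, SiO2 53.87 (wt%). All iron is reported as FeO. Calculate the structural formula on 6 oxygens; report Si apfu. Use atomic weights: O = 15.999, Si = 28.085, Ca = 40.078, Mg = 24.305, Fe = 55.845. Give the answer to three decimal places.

1.997 Si apfu

14.35 wt% MgO ÷ 40.304 g/mol = 0.35604 mol, giving 0.35604 Mg and 0.35604 O.
6.73 wt% FeO ÷ 71.844 g/mol = 0.09368 mol, giving 0.09368 Fe and 0.09368 O.
25.25 wt% CaO ÷ 56.077 g/mol = 0.45027 mol, giving 0.45027 Ca and 0.45027 O.
53.87 wt% SiO2 ÷ 60.083 g/mol = 0.89659 mol, giving 0.89659 Si and 1.79318 O.
Oxygen sums to 2.69317; scaling by 6/2.69317 = 2.22786 puts the formula on 6 O.
Si: 0.89659 × 2.22786 = 1.997 atoms per formula unit.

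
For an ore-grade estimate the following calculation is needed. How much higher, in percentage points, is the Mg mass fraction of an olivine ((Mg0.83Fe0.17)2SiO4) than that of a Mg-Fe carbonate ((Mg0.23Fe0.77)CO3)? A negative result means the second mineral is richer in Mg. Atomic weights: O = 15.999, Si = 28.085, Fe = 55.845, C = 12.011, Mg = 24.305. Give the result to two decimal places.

21.50 percentage points

Mg in (Mg0.83Fe0.17)2SiO4: molar mass 151.415 g/mol; 1.66×24.305 = 40.346 g → 26.65 wt%.
Mg in (Mg0.23Fe0.77)CO3: molar mass 108.599 g/mol; 0.23×24.305 = 5.590 g → 5.15 wt%.
Difference = 26.65 − 5.15 = 21.50 percentage points.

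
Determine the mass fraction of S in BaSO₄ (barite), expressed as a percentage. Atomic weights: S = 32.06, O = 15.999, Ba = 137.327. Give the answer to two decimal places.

Molar mass of BaSO₄: 1·137.327 + 1·32.06 + 4·15.999 = 233.383 g/mol.
Mass of S per formula unit: 1 × 32.06 = 32.060 g.
Weight fraction S = 32.060 / 233.383 = 0.1374.

13.74 wt%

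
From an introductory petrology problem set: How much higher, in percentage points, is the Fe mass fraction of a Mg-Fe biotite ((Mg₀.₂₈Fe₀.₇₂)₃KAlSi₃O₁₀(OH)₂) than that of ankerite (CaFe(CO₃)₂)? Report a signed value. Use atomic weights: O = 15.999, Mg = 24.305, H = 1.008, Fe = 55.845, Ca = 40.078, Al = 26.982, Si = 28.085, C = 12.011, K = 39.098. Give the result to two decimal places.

M((Mg₀.₂₈Fe₀.₇₂)₃KAlSi₃O₁₀(OH)₂) = 485.380 g/mol, so wt% Fe = 120.625/485.380 × 100 = 24.85%.
M(CaFe(CO₃)₂) = 215.939 g/mol, so wt% Fe = 55.845/215.939 × 100 = 25.86%.
24.85 − 25.86 = -1.01 pp.

-1.01 percentage points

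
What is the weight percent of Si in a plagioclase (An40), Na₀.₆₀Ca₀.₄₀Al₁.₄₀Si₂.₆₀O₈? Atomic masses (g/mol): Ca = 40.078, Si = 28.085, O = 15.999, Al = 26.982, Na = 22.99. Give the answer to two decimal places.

Molar mass of Na₀.₆₀Ca₀.₄₀Al₁.₄₀Si₂.₆₀O₈: 0.60*22.99 + 0.40*40.078 + 1.40*26.982 + 2.60*28.085 + 8*15.999 = 268.613 g/mol.
Mass of Si per formula unit: 2.60 × 28.085 = 73.021 g.
Weight fraction Si = 73.021 / 268.613 = 0.2718.

27.18 weight percent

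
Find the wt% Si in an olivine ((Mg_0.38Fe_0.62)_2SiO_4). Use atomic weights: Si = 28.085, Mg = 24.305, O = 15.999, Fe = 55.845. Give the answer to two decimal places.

Formula mass = 0.76*24.305 + 1.24*55.845 + 1*28.085 + 4*15.999 = 179.801 g/mol, of which 28.085 g is Si.
So Si makes up 28.085/179.801 = 0.1562 of the mass, i.e. 15.62%.

15.62 wt%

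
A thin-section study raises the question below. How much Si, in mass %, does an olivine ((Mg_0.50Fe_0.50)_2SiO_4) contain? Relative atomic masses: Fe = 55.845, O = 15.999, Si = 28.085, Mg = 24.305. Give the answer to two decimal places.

16.31 mass %

Formula mass = 1·24.305 + 1·55.845 + 1·28.085 + 4·15.999 = 172.231 g/mol, of which 28.085 g is Si.
So Si makes up 28.085/172.231 = 0.1631 of the mass, i.e. 16.31%.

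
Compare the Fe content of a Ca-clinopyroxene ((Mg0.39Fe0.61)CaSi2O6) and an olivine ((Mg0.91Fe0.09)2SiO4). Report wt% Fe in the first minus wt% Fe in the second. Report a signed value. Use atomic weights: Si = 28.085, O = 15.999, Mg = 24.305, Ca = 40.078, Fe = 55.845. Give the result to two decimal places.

First mineral: 34.065 g Fe in 235.786 g formula = 14.45 wt% Fe.
Second mineral: 10.052 g Fe in 146.368 g formula = 6.87 wt% Fe.
14.45% − 6.87% gives a difference of 7.58 percentage points.

7.58 percentage points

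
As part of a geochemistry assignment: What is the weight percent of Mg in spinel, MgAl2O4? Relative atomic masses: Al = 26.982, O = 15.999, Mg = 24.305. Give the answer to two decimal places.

Formula mass = 1×24.305 + 2×26.982 + 4×15.999 = 142.265 g/mol, of which 24.305 g is Mg.
So Mg makes up 24.305/142.265 = 0.1708 of the mass, i.e. 17.08%.

17.08 wt%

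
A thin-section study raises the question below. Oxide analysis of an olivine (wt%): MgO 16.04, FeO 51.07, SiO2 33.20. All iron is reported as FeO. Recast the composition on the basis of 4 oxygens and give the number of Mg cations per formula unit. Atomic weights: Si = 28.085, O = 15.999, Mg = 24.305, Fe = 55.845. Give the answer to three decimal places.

MgO: 16.04/40.304 = 0.39798 mol → 0.39798 mol Mg, 0.39798 mol O.
FeO: 51.07/71.844 = 0.71085 mol → 0.71085 mol Fe, 0.71085 mol O.
SiO2: 33.20/60.083 = 0.55257 mol → 0.55257 mol Si, 1.10514 mol O.
Total oxygen = 2.21397 mol. Normalization factor = 4/2.21397 = 1.80671.
Mg per 4 O = 0.39798 × 1.80671 = 0.719.

0.719 Mg apfu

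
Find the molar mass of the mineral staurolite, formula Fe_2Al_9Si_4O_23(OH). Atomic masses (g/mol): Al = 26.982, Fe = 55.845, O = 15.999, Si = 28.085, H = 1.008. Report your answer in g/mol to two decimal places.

M = 2×55.845 + 9×26.982 + 4×28.085 + 24×15.999 + 1×1.008

851.85 g/mol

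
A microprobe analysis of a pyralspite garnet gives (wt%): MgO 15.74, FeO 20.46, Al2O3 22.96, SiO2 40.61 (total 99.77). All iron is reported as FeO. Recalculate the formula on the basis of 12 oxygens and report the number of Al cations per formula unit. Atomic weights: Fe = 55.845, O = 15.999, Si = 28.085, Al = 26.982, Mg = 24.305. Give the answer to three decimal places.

2.000 Al apfu

15.74 wt% MgO ÷ 40.304 g/mol = 0.39053 mol, giving 0.39053 Mg and 0.39053 O.
20.46 wt% FeO ÷ 71.844 g/mol = 0.28478 mol, giving 0.28478 Fe and 0.28478 O.
22.96 wt% Al2O3 ÷ 101.961 g/mol = 0.22518 mol, giving 0.45036 Al and 0.67554 O.
40.61 wt% SiO2 ÷ 60.083 g/mol = 0.67590 mol, giving 0.67590 Si and 1.35180 O.
Oxygen sums to 2.70265; scaling by 12/2.70265 = 4.44009 puts the formula on 12 O.
Al: 0.45036 × 4.44009 = 2.000 atoms per formula unit.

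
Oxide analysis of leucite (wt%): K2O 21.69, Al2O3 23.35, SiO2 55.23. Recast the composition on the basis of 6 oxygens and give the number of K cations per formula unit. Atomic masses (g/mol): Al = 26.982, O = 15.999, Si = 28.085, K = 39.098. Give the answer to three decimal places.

K2O (M=94.195): mol = 0.23027; K = 0.46054, O = 0.23027.
Al2O3 (M=101.961): mol = 0.22901; Al = 0.45802, O = 0.68703.
SiO2 (M=60.083): mol = 0.91923; Si = 0.91923, O = 1.83846.
ΣO = 2.75576; factor = 6/ΣO = 2.17726.
K apfu = 0.46054 × 2.17726 = 1.003.

1.003 K apfu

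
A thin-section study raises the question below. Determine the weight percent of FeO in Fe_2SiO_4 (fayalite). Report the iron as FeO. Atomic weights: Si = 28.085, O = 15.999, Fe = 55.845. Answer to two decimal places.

M(Fe_2SiO_4) = 203.771 g/mol; M(FeO) = 71.844 g/mol.
Moles FeO per formula unit = 2 Fe ÷ 1 = 2.0000.
FeO fraction = (2.0000 × 71.844) / 203.771 = 143.688/203.771 = 0.7051.

70.51 wt%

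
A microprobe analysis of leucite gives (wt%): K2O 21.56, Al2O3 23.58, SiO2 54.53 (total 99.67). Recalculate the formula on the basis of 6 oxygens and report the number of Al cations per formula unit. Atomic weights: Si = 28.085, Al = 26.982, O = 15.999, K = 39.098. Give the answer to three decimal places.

K2O (M=94.195): mol = 0.22889; K = 0.45778, O = 0.22889.
Al2O3 (M=101.961): mol = 0.23126; Al = 0.46252, O = 0.69378.
SiO2 (M=60.083): mol = 0.90758; Si = 0.90758, O = 1.81516.
ΣO = 2.73783; factor = 6/ΣO = 2.19152.
Al apfu = 0.46252 × 2.19152 = 1.014.

1.014 Al apfu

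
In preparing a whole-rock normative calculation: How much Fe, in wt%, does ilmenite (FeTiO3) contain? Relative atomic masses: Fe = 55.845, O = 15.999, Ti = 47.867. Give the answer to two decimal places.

M(FeTiO3) = 151.709 g/mol.
Fe contributes 1 × 55.845 = 55.845 g per mole.
55.845/151.709 = 0.3681 → 36.81%.

36.81 wt%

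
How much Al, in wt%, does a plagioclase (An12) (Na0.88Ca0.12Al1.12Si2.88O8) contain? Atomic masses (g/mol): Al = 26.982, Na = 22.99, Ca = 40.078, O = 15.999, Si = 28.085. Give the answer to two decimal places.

M(Na0.88Ca0.12Al1.12Si2.88O8) = 264.137 g/mol.
Al contributes 1.12 × 26.982 = 30.220 g per mole.
30.220/264.137 = 0.1144 → 11.44%.

11.44 wt%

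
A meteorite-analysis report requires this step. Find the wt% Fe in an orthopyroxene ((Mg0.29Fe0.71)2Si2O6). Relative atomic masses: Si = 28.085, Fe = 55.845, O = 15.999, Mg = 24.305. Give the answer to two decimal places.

32.29 mass %

Formula mass = 0.58*24.305 + 1.42*55.845 + 2*28.085 + 6*15.999 = 245.561 g/mol, of which 79.300 g is Fe.
So Fe makes up 79.300/245.561 = 0.3229 of the mass, i.e. 32.29%.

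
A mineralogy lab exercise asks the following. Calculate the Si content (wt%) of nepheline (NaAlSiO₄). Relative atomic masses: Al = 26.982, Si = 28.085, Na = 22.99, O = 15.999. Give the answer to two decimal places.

19.77 wt%

Molar mass of NaAlSiO₄: 1·22.99 + 1·26.982 + 1·28.085 + 4·15.999 = 142.053 g/mol.
Mass of Si per formula unit: 1 × 28.085 = 28.085 g.
Weight fraction Si = 28.085 / 142.053 = 0.1977.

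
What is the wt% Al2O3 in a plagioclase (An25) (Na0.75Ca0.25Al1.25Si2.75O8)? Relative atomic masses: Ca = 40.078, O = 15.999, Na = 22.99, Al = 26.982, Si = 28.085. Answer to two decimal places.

M(Na0.75Ca0.25Al1.25Si2.75O8) = 266.215 g/mol; M(Al2O3) = 101.961 g/mol.
Moles Al2O3 per formula unit = 1.25 Al ÷ 2 = 0.6250.
Al2O3 fraction = (0.6250 × 101.961) / 266.215 = 63.726/266.215 = 0.2394.

23.94 wt%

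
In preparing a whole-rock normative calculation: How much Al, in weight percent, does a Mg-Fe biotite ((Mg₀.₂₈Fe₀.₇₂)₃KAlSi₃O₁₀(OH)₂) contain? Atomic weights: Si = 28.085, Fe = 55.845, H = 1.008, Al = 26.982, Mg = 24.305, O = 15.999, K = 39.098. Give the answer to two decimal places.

5.56 weight percent

Molar mass of (Mg₀.₂₈Fe₀.₇₂)₃KAlSi₃O₁₀(OH)₂: 0.84×24.305 + 2.16×55.845 + 1×39.098 + 1×26.982 + 3×28.085 + 12×15.999 + 2×1.008 = 485.380 g/mol.
Mass of Al per formula unit: 1 × 26.982 = 26.982 g.
Weight fraction Al = 26.982 / 485.380 = 0.0556.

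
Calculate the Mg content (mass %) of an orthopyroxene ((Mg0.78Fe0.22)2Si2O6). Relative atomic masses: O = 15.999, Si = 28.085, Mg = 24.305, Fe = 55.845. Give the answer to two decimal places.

17.66 mass %

Molar mass of (Mg0.78Fe0.22)2Si2O6: 1.56×24.305 + 0.44×55.845 + 2×28.085 + 6×15.999 = 214.652 g/mol.
Mass of Mg per formula unit: 1.56 × 24.305 = 37.916 g.
Weight fraction Mg = 37.916 / 214.652 = 0.1766.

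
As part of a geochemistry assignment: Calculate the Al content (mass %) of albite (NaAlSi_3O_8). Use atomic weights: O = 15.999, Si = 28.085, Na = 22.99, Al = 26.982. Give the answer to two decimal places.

10.29 mass %

M(NaAlSi_3O_8) = 262.219 g/mol.
Al contributes 1 × 26.982 = 26.982 g per mole.
26.982/262.219 = 0.1029 → 10.29%.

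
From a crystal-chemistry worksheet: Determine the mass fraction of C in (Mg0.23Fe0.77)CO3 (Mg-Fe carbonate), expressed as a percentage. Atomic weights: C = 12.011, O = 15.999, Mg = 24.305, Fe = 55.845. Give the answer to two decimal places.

Formula mass = 0.23×24.305 + 0.77×55.845 + 1×12.011 + 3×15.999 = 108.599 g/mol, of which 12.011 g is C.
So C makes up 12.011/108.599 = 0.1106 of the mass, i.e. 11.06%.

11.06 mass %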